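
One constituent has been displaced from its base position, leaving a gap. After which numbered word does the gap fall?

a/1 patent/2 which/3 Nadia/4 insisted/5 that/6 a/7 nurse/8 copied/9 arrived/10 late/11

9

The displaced element is "a patent" (word 2).
It is linked across 1 clause boundary (that).
It functions as the direct object of "copied", so the gap sits immediately after word 9 ("copied").
Base order: Nadia insisted that a nurse copied a patent.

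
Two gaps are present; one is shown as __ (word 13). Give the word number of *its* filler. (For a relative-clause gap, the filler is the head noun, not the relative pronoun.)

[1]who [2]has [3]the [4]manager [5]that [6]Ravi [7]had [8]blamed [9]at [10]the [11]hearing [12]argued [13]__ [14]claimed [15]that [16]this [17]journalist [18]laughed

1

The marked gap is the subject of "claimed".
Its filler is the fronted wh-phrase "who", at word 1.
(The other dependency links word 4 to a gap after word 8.)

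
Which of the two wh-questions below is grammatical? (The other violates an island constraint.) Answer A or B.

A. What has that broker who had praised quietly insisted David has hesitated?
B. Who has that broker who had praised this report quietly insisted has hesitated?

B

In A, the wh-phrase is extracted from inside a complex-NP island (relative clause) (introduced by "who"), which blocks movement.
In B, the extraction path crosses only that-complement boundaries, which are transparent.
So B is grammatical.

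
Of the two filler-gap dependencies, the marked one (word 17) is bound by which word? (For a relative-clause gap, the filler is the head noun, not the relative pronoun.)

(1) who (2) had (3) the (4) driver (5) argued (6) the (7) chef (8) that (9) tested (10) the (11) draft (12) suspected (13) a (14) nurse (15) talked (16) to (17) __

1

The marked gap is the object of the preposition "to" of "talked".
Its filler is the fronted wh-phrase "who", at word 1.
(The other dependency links word 7 to a gap after word 8.)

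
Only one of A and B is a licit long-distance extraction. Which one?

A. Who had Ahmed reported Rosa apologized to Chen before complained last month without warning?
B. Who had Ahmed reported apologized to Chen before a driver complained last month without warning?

In A, the wh-phrase is extracted from inside an adjunct island (introduced by "before"), which blocks movement.
In B, the extraction path crosses only that-complement boundaries, which are transparent.
So B is grammatical.

B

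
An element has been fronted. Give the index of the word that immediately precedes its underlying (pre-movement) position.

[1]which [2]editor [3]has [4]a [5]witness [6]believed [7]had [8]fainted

The displaced element is "which editor" (word 2).
It is linked across 1 clause boundary (Ø).
It functions as the subject of "fainted", so the gap sits immediately after word 6 ("believed").
Base order: A witness has believed which editor had fainted.

6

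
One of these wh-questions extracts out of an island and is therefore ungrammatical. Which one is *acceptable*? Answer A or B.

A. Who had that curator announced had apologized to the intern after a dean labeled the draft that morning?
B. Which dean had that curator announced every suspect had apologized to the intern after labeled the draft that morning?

A

In B, the wh-phrase is extracted from inside an adjunct island (introduced by "after"), which blocks movement.
In A, the extraction path crosses only that-complement boundaries, which are transparent.
So A is grammatical.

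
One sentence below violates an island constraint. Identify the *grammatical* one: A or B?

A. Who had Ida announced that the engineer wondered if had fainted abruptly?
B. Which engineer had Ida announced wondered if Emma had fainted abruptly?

In A, the wh-phrase is extracted from inside a wh-island (introduced by "if"), which blocks movement.
In B, the extraction path crosses only that-complement boundaries, which are transparent.
So B is grammatical.

B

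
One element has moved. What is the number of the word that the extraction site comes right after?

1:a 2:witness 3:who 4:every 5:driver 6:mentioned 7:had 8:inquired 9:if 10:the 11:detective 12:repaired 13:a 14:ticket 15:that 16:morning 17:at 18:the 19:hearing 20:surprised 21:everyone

The displaced element is "a witness" (word 2).
It is linked across 1 clause boundary (Ø).
It functions as the subject of "inquired", so the gap sits immediately after word 6 ("mentioned").
Base order: Every driver mentioned a witness had inquired if the detective repaired a ticket that morning at the hearing.

6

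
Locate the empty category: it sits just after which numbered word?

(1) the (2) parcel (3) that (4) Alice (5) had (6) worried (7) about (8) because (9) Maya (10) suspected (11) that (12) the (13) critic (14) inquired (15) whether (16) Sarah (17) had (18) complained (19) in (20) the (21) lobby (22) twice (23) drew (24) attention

7

The displaced element is "the parcel" (word 2).
It functions as the object of the preposition "about" of "worried", so the gap sits immediately after word 7 ("about").
Base order: Alice had worried about the parcel because Maya suspected that the critic inquired whether Sarah had complained in the lobby twice.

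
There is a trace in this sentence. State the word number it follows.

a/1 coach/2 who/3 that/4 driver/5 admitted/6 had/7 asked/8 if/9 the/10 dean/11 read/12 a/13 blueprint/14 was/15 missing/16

The displaced element is "a coach" (word 2).
It is linked across 1 clause boundary (Ø).
It functions as the subject of "asked", so the gap sits immediately after word 6 ("admitted").
Base order: That driver admitted that a coach had asked if the dean read a blueprint.

6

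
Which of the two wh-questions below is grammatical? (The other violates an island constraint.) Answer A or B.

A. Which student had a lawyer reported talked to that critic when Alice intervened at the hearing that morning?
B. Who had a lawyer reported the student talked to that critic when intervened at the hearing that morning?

A

In B, the wh-phrase is extracted from inside an adjunct island (introduced by "when"), which blocks movement.
In A, the extraction path crosses only that-complement boundaries, which are transparent.
So A is grammatical.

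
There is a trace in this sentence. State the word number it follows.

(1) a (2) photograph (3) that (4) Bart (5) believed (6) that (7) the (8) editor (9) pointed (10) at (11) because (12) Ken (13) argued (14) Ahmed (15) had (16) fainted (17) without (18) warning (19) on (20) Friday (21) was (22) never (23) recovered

10

The displaced element is "a photograph" (word 2).
It is linked across 1 clause boundary (that).
It functions as the object of the preposition "at" of "pointed", so the gap sits immediately after word 10 ("at").
Base order: Bart believed that the editor pointed at a photograph because Ken argued Ahmed had fainted without warning on Friday.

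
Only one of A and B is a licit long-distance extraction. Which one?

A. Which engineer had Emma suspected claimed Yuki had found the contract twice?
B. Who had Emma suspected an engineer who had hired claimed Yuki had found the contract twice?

In B, the wh-phrase is extracted from inside a complex-NP island (relative clause) (introduced by "who"), which blocks movement.
In A, the extraction path crosses only that-complement boundaries, which are transparent.
So A is grammatical.

A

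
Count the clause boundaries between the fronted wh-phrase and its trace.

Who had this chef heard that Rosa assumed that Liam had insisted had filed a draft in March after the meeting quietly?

3

"who" is extracted from the subject of "filed".
Boundaries crossed, outermost first: [that], [that], [Ø] — 3 in total.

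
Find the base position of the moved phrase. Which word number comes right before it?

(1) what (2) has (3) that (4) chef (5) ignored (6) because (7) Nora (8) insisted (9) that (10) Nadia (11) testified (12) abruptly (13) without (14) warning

The displaced element is "what" (word 1).
It functions as the direct object of "ignored", so the gap sits immediately after word 5 ("ignored").
Base order: That chef has ignored what because Nora insisted that Nadia testified abruptly without warning.

5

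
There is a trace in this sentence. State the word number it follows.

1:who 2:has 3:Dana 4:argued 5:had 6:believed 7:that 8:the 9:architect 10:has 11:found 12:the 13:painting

The displaced element is "who" (word 1).
It is linked across 1 clause boundary (Ø).
It functions as the subject of "believed", so the gap sits immediately after word 4 ("argued").
Base order: Dana has argued that who had believed that the architect has found the painting.

4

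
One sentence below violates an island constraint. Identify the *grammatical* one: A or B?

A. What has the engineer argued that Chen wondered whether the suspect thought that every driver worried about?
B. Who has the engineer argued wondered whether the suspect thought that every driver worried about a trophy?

B

In A, the wh-phrase is extracted from inside a wh-island (introduced by "whether"), which blocks movement.
In B, the extraction path crosses only that-complement boundaries, which are transparent.
So B is grammatical.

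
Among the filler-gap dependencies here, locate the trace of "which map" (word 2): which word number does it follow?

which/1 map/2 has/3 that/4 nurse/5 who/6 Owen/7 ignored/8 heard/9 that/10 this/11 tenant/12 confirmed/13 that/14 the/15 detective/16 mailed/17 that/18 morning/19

17

The displaced element is "which map" (word 2).
It is linked across 2 clause boundaries (that → that).
It functions as the direct object of "mailed", so the gap sits immediately after word 17 ("mailed").
Base order: That nurse who Owen ignored has heard that this tenant confirmed that the detective mailed which map that morning.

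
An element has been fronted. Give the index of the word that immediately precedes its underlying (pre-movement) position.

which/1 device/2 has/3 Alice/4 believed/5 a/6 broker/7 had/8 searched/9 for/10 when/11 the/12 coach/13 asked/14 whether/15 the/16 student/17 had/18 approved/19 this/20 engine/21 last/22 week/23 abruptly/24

10

The displaced element is "which device" (word 2).
It is linked across 1 clause boundary (Ø).
It functions as the object of the preposition "for" of "searched", so the gap sits immediately after word 10 ("for").
Base order: Alice has believed a broker had searched for which device when the coach asked whether the student had approved this engine last week abruptly.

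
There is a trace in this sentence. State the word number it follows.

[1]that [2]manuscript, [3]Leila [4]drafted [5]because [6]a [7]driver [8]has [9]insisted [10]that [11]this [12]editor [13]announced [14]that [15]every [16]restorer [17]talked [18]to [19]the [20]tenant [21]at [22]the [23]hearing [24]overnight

The displaced element is "that manuscript" (word 2).
It functions as the direct object of "drafted", so the gap sits immediately after word 4 ("drafted").
Base order: Leila drafted that manuscript because a driver has insisted that this editor announced that every restorer talked to the tenant at the hearing overnight.

4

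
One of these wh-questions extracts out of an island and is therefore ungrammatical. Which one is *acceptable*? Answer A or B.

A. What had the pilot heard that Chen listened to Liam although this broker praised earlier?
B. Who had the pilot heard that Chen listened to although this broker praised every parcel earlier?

B

In A, the wh-phrase is extracted from inside an adjunct island (introduced by "although"), which blocks movement.
In B, the extraction path crosses only that-complement boundaries, which are transparent.
So B is grammatical.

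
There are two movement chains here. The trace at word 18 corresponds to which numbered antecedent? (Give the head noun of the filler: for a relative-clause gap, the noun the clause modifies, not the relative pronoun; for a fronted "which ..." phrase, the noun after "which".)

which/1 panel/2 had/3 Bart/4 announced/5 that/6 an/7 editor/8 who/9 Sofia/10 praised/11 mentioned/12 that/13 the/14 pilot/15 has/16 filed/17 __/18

The marked gap is the direct object of "filed".
Its filler is the fronted wh-phrase "which panel", at word 2.
(The other dependency links word 8 to a gap after word 11.)

2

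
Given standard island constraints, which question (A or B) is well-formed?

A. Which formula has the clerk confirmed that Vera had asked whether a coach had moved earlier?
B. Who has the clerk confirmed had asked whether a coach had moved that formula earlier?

B

In A, the wh-phrase is extracted from inside a wh-island (introduced by "whether"), which blocks movement.
In B, the extraction path crosses only that-complement boundaries, which are transparent.
So B is grammatical.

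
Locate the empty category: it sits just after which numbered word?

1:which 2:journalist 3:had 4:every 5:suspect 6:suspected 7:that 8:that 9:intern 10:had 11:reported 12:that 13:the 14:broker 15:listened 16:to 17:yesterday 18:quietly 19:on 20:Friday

The displaced element is "which journalist" (word 2).
It is linked across 2 clause boundaries (that → that).
It functions as the object of the preposition "to" of "listened", so the gap sits immediately after word 16 ("to").
Base order: Every suspect had suspected that that intern had reported that the broker listened to which journalist yesterday quietly on Friday.

16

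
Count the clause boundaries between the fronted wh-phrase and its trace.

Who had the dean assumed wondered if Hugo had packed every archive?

1

"who" is extracted from the subject of "wondered".
Boundaries crossed, outermost first: [Ø] — 1 in total.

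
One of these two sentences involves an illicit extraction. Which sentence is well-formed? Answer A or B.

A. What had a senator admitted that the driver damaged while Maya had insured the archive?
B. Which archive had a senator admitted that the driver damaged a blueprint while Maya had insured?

A

In B, the wh-phrase is extracted from inside an adjunct island (introduced by "while"), which blocks movement.
In A, the extraction path crosses only that-complement boundaries, which are transparent.
So A is grammatical.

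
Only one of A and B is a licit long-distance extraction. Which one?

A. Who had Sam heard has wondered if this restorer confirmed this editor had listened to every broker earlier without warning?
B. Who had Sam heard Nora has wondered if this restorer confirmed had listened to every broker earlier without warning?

In B, the wh-phrase is extracted from inside a wh-island (introduced by "if"), which blocks movement.
In A, the extraction path crosses only that-complement boundaries, which are transparent.
So A is grammatical.

A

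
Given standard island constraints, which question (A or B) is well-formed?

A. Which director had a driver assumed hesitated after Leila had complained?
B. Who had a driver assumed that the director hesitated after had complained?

In B, the wh-phrase is extracted from inside an adjunct island (introduced by "after"), which blocks movement.
In A, the extraction path crosses only that-complement boundaries, which are transparent.
So A is grammatical.

A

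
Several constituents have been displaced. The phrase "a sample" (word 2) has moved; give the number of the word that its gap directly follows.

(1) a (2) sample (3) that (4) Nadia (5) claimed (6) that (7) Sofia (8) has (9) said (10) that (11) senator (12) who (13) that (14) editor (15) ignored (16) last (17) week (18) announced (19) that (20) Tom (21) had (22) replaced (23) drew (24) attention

The displaced element is "a sample" (word 2).
It is linked across 3 clause boundaries (that → Ø → that).
It functions as the direct object of "replaced", so the gap sits immediately after word 22 ("replaced").
Base order: Nadia claimed that Sofia has said that senator who that editor ignored last week announced that Tom had replaced a sample.

22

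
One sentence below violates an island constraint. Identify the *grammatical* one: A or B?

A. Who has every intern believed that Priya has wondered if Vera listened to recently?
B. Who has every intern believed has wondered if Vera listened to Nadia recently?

In A, the wh-phrase is extracted from inside a wh-island (introduced by "if"), which blocks movement.
In B, the extraction path crosses only that-complement boundaries, which are transparent.
So B is grammatical.

B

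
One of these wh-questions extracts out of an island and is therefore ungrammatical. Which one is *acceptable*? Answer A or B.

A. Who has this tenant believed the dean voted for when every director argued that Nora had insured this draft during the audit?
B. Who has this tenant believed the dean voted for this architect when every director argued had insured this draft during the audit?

A

In B, the wh-phrase is extracted from inside an adjunct island (introduced by "when"), which blocks movement.
In A, the extraction path crosses only that-complement boundaries, which are transparent.
So A is grammatical.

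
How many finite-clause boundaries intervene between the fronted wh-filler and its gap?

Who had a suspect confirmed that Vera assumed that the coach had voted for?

2

"who" is extracted from the PP object of "voted".
Boundaries crossed, outermost first: [that], [that] — 2 in total.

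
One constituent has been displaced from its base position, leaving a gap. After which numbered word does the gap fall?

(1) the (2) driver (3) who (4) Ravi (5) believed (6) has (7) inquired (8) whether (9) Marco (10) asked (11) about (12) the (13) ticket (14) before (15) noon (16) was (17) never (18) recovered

5

The displaced element is "the driver" (word 2).
It is linked across 1 clause boundary (Ø).
It functions as the subject of "inquired", so the gap sits immediately after word 5 ("believed").
Base order: Ravi believed that the driver has inquired whether Marco asked about the ticket before noon.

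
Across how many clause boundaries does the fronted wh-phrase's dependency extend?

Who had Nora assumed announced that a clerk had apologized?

1

"who" is extracted from the subject of "announced".
Boundaries crossed, outermost first: [Ø] — 1 in total.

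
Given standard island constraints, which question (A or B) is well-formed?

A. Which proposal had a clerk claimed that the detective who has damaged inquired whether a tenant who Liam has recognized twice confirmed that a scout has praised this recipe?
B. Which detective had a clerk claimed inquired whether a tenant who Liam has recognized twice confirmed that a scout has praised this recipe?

In A, the wh-phrase is extracted from inside a complex-NP island (relative clause) (introduced by "who"), which blocks movement.
In B, the extraction path crosses only that-complement boundaries, which are transparent.
So B is grammatical.

B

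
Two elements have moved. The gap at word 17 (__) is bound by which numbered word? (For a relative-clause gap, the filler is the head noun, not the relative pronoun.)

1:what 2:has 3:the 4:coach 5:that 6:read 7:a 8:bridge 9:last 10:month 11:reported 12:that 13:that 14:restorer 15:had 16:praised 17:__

The marked gap is the direct object of "praised".
Its filler is the fronted wh-phrase "what", at word 1.
(The other dependency links word 4 to a gap after word 5.)

1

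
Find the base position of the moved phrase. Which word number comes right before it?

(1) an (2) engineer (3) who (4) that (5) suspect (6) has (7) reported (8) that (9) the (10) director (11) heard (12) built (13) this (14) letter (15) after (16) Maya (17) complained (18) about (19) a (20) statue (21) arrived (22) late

11

The displaced element is "an engineer" (word 2).
It is linked across 2 clause boundaries (that → Ø).
It functions as the subject of "built", so the gap sits immediately after word 11 ("heard").
Base order: That suspect has reported that the director heard an engineer built this letter after Maya complained about a statue.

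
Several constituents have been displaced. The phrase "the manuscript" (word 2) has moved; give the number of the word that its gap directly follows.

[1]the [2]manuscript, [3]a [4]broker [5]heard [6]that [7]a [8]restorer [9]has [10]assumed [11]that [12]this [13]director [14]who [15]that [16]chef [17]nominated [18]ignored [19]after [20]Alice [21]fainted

The displaced element is "the manuscript" (word 2).
It is linked across 2 clause boundaries (that → that).
It functions as the direct object of "ignored", so the gap sits immediately after word 18 ("ignored").
Base order: A broker heard that a restorer has assumed that this director who that chef nominated ignored the manuscript after Alice fainted.

18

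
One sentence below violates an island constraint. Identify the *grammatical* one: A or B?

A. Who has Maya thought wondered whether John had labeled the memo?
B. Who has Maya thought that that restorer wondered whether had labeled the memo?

A

In B, the wh-phrase is extracted from inside a wh-island (introduced by "whether"), which blocks movement.
In A, the extraction path crosses only that-complement boundaries, which are transparent.
So A is grammatical.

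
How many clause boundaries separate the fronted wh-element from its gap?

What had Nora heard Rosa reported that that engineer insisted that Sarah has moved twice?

"what" is extracted from the object of "moved".
Boundaries crossed, outermost first: [Ø], [that], [that] — 3 in total.

3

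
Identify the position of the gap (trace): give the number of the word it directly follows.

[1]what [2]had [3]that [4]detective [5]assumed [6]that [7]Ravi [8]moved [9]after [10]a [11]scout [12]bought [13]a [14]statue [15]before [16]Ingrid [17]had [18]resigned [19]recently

The displaced element is "what" (word 1).
It is linked across 1 clause boundary (that).
It functions as the direct object of "moved", so the gap sits immediately after word 8 ("moved").
Base order: That detective had assumed that Ravi moved what after a scout bought a statue before Ingrid had resigned recently.

8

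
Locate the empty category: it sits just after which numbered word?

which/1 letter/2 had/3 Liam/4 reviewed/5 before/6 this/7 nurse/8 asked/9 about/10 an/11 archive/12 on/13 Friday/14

5

The displaced element is "which letter" (word 2).
It functions as the direct object of "reviewed", so the gap sits immediately after word 5 ("reviewed").
Base order: Liam had reviewed which letter before this nurse asked about an archive on Friday.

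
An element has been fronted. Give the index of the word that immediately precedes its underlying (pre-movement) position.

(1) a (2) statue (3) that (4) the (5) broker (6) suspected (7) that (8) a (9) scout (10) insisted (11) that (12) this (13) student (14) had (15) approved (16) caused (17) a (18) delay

15

The displaced element is "a statue" (word 2).
It is linked across 2 clause boundaries (that → that).
It functions as the direct object of "approved", so the gap sits immediately after word 15 ("approved").
Base order: The broker suspected that a scout insisted that this student had approved a statue.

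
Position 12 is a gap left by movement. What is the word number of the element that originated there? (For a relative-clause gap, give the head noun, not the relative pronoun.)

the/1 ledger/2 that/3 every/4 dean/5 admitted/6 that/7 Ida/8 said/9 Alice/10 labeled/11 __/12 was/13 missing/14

2

The gap at 12 is the object of "labeled", inside a relative clause.
The relative pronoun is "that" (word 3); it is bound by the head noun immediately before it.
Its filler is the head noun "ledger", at word 2.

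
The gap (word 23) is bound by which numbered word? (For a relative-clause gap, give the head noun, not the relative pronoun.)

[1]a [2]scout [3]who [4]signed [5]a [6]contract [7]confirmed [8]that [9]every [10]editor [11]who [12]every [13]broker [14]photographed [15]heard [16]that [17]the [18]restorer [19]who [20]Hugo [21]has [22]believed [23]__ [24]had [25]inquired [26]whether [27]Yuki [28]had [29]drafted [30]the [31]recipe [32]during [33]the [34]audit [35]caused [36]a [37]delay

The gap at 23 is the subject of "inquired", inside a relative clause.
The relative pronoun is "who" (word 19); it is bound by the head noun immediately before it.
Its filler is the head noun "restorer", at word 18.

18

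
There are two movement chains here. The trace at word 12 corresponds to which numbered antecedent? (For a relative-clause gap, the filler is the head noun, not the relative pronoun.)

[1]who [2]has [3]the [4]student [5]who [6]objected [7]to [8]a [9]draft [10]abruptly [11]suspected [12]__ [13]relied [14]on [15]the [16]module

The marked gap is the subject of "relied".
Its filler is the fronted wh-phrase "who", at word 1.
(The other dependency links word 4 to a gap after word 5.)

1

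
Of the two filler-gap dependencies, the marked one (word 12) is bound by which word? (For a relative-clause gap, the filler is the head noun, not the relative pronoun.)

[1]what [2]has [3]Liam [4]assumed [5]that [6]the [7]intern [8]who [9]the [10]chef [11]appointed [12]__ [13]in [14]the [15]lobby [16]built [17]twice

7

The marked gap is inside the relative clause, the direct object of "appointed".
Its filler is the head noun "intern" (via "who"), at word 7.
(The other dependency links word 1 to a gap after word 16.)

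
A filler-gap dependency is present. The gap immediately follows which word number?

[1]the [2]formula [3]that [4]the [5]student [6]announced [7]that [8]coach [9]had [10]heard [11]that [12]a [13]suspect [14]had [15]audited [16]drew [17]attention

15

The displaced element is "the formula" (word 2).
It is linked across 2 clause boundaries (Ø → that).
It functions as the direct object of "audited", so the gap sits immediately after word 15 ("audited").
Base order: The student announced that coach had heard that a suspect had audited the formula.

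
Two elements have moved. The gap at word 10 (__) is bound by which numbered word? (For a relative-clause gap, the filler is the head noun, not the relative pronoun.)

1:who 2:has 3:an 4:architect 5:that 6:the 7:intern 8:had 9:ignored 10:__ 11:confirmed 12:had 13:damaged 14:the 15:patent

4

The marked gap is inside the relative clause, the direct object of "ignored".
Its filler is the head noun "architect" (via "that"), at word 4.
(The other dependency links word 1 to a gap after word 11.)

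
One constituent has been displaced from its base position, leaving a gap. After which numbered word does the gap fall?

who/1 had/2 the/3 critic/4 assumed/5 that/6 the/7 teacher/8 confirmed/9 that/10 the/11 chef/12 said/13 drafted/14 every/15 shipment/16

13

The displaced element is "who" (word 1).
It is linked across 3 clause boundaries (that → that → Ø).
It functions as the subject of "drafted", so the gap sits immediately after word 13 ("said").
Base order: The critic had assumed that the teacher confirmed that the chef said who drafted every shipment.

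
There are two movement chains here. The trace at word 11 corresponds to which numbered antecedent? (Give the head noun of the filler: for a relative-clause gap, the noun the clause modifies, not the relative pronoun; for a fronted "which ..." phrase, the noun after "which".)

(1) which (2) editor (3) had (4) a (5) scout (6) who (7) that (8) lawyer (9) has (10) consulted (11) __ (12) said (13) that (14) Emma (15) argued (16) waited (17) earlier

5

The marked gap is inside the relative clause, the direct object of "consulted".
Its filler is the head noun "scout" (via "who"), at word 5.
(The other dependency links word 2 to a gap after word 15.)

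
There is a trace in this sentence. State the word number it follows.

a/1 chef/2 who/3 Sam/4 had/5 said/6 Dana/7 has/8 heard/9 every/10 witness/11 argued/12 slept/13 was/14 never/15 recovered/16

12

The displaced element is "a chef" (word 2).
It is linked across 3 clause boundaries (Ø → Ø → Ø).
It functions as the subject of "slept", so the gap sits immediately after word 12 ("argued").
Base order: Sam had said Dana has heard every witness argued that a chef slept.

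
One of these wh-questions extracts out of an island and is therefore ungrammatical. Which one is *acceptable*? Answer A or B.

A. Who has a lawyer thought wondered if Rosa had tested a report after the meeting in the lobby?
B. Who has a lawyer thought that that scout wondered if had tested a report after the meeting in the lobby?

In B, the wh-phrase is extracted from inside a wh-island (introduced by "if"), which blocks movement.
In A, the extraction path crosses only that-complement boundaries, which are transparent.
So A is grammatical.

A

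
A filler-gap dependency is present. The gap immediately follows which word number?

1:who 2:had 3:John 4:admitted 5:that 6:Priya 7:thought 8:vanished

7

The displaced element is "who" (word 1).
It is linked across 2 clause boundaries (that → Ø).
It functions as the subject of "vanished", so the gap sits immediately after word 7 ("thought").
Base order: John had admitted that Priya thought who vanished.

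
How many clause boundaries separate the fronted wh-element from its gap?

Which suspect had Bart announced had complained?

1

"which suspect" is extracted from the subject of "complained".
Boundaries crossed, outermost first: [Ø] — 1 in total.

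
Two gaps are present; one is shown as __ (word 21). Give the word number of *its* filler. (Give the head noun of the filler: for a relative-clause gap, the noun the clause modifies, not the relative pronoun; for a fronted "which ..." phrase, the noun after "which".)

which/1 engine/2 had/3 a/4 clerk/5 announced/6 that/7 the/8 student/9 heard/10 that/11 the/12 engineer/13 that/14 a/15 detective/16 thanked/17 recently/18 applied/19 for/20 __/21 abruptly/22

2

The marked gap is the object of the preposition "for" of "applied".
Its filler is the fronted wh-phrase "which engine", at word 2.
(The other dependency links word 13 to a gap after word 17.)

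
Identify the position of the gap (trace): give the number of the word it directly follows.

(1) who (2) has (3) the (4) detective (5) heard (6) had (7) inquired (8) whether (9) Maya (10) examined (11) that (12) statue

5

The displaced element is "who" (word 1).
It is linked across 1 clause boundary (Ø).
It functions as the subject of "inquired", so the gap sits immediately after word 5 ("heard").
Base order: The detective has heard that who had inquired whether Maya examined that statue.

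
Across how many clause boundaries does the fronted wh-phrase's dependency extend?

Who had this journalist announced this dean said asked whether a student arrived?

"who" is extracted from the subject of "asked".
Boundaries crossed, outermost first: [Ø], [Ø] — 2 in total.

2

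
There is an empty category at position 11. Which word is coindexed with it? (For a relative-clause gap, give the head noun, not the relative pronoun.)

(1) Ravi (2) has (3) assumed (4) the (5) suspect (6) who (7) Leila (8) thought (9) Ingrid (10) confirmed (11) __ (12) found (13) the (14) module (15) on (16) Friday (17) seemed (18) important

The gap at 11 is the subject of "found", inside a relative clause.
The relative pronoun is "who" (word 6); it is bound by the head noun immediately before it.
Its filler is the head noun "suspect", at word 5.

5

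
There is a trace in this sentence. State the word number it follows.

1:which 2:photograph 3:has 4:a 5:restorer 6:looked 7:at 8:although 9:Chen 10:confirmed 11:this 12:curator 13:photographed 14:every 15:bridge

The displaced element is "which photograph" (word 2).
It functions as the object of the preposition "at" of "looked", so the gap sits immediately after word 7 ("at").
Base order: A restorer has looked at which photograph although Chen confirmed this curator photographed every bridge.

7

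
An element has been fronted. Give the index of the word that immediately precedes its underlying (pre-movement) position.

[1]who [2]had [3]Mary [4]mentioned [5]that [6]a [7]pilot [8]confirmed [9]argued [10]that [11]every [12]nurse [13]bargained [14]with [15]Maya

8

The displaced element is "who" (word 1).
It is linked across 2 clause boundaries (that → Ø).
It functions as the subject of "argued", so the gap sits immediately after word 8 ("confirmed").
Base order: Mary had mentioned that a pilot confirmed that who argued that every nurse bargained with Maya.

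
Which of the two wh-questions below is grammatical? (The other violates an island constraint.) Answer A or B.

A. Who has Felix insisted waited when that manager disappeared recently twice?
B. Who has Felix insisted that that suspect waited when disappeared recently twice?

A

In B, the wh-phrase is extracted from inside an adjunct island (introduced by "when"), which blocks movement.
In A, the extraction path crosses only that-complement boundaries, which are transparent.
So A is grammatical.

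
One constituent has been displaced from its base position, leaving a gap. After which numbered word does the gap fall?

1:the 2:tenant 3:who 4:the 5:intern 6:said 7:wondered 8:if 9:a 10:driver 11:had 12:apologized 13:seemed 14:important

The displaced element is "the tenant" (word 2).
It is linked across 1 clause boundary (Ø).
It functions as the subject of "wondered", so the gap sits immediately after word 6 ("said").
Base order: The intern said the tenant wondered if a driver had apologized.

6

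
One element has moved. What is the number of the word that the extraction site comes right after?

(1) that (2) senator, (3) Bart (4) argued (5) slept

The displaced element is "that senator" (word 2).
It is linked across 1 clause boundary (Ø).
It functions as the subject of "slept", so the gap sits immediately after word 4 ("argued").
Base order: Bart argued that that senator slept.

4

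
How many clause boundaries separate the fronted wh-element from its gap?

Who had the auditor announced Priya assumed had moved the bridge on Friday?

"who" is extracted from the subject of "moved".
Boundaries crossed, outermost first: [Ø], [Ø] — 2 in total.

2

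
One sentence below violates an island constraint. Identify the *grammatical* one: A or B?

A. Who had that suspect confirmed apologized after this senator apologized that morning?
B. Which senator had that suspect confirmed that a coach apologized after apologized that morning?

In B, the wh-phrase is extracted from inside an adjunct island (introduced by "after"), which blocks movement.
In A, the extraction path crosses only that-complement boundaries, which are transparent.
So A is grammatical.

A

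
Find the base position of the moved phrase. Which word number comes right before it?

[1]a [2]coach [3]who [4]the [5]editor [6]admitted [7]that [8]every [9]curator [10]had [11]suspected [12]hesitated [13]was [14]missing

The displaced element is "a coach" (word 2).
It is linked across 2 clause boundaries (that → Ø).
It functions as the subject of "hesitated", so the gap sits immediately after word 11 ("suspected").
Base order: The editor admitted that every curator had suspected a coach hesitated.

11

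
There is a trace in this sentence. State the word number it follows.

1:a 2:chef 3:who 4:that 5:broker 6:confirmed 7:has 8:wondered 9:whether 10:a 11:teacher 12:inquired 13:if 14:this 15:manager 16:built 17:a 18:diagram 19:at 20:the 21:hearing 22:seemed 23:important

The displaced element is "a chef" (word 2).
It is linked across 1 clause boundary (Ø).
It functions as the subject of "wondered", so the gap sits immediately after word 6 ("confirmed").
Base order: That broker confirmed that a chef has wondered whether a teacher inquired if this manager built a diagram at the hearing.

6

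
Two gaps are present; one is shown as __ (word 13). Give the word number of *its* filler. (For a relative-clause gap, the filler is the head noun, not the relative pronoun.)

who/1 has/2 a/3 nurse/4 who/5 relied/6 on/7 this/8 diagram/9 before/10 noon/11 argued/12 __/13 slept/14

1

The marked gap is the subject of "slept".
Its filler is the fronted wh-phrase "who", at word 1.
(The other dependency links word 4 to a gap after word 5.)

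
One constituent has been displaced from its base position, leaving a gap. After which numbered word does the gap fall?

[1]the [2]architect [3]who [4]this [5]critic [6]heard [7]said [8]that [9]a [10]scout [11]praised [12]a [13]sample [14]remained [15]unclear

The displaced element is "the architect" (word 2).
It is linked across 1 clause boundary (Ø).
It functions as the subject of "said", so the gap sits immediately after word 6 ("heard").
Base order: This critic heard that the architect said that a scout praised a sample.

6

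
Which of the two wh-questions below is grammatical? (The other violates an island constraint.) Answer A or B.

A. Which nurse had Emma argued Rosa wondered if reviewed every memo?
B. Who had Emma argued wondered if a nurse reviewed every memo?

In A, the wh-phrase is extracted from inside a wh-island (introduced by "if"), which blocks movement.
In B, the extraction path crosses only that-complement boundaries, which are transparent.
So B is grammatical.

B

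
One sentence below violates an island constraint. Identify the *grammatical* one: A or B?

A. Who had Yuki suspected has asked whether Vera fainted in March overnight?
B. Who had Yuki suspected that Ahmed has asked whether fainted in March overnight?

A

In B, the wh-phrase is extracted from inside a wh-island (introduced by "whether"), which blocks movement.
In A, the extraction path crosses only that-complement boundaries, which are transparent.
So A is grammatical.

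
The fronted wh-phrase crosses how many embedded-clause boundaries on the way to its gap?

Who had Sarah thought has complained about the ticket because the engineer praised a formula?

"who" is extracted from the subject of "complained".
Boundaries crossed, outermost first: [Ø] — 1 in total.

1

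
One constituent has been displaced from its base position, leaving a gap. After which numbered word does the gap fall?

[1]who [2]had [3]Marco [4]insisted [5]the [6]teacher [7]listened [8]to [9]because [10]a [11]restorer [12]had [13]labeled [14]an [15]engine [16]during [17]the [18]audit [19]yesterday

The displaced element is "who" (word 1).
It is linked across 1 clause boundary (Ø).
It functions as the object of the preposition "to" of "listened", so the gap sits immediately after word 8 ("to").
Base order: Marco had insisted the teacher listened to who because a restorer had labeled an engine during the audit yesterday.

8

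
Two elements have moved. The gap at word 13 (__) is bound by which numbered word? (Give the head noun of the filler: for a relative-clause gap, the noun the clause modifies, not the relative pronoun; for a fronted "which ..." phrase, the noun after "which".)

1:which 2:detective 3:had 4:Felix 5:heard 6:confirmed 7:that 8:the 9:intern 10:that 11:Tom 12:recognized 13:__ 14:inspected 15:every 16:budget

9

The marked gap is inside the relative clause, the direct object of "recognized".
Its filler is the head noun "intern" (via "that"), at word 9.
(The other dependency links word 2 to a gap after word 5.)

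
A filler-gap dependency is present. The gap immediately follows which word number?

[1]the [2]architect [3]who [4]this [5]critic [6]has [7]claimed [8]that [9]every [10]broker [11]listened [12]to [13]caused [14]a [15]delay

12

The displaced element is "the architect" (word 2).
It is linked across 1 clause boundary (that).
It functions as the object of the preposition "to" of "listened", so the gap sits immediately after word 12 ("to").
Base order: This critic has claimed that every broker listened to the architect.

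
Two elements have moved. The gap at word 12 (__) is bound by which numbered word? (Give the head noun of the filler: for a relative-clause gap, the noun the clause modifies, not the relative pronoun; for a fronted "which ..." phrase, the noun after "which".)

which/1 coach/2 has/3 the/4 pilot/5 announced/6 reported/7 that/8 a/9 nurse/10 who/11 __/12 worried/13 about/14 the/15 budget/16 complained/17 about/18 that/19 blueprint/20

The marked gap is inside the relative clause, the subject of "worried".
Its filler is the head noun "nurse" (via "who"), at word 10.
(The other dependency links word 2 to a gap after word 6.)

10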